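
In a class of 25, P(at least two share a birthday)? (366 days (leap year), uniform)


P(all different) = Π(366-i)/366 for i=0..24
= 0.432316
P(match) = 1 - 0.432316 = 0.567684

P ≈ 0.5677 ≈ 56.77%


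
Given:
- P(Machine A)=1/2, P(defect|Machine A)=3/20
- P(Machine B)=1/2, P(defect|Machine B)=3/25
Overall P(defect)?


P(B) = Σ P(B|Aᵢ)×P(Aᵢ)
  3/20×1/2 = 3/40
  3/25×1/2 = 3/50
Sum = 27/200

P(defect) = 27/200 ≈ 13.50%


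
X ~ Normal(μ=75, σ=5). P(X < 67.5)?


z = (67.5-75)/5 = -1.5
P(Z < -1.5) = 0.0668

P(X < 67.5) ≈ 0.0668


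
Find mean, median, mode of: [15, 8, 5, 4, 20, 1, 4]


Sorted: [1, 4, 4, 5, 8, 15, 20]
Mean = 57/7
Median = 5
Freq: {15: 1, 8: 1, 5: 1, 4: 2, 20: 1, 1: 1}
Mode: [4]

Mean=57/7, Median=5, Mode=4


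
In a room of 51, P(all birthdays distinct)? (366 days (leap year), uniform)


P(all different) = Π(366-i)/366 for i=0..50
= (366/366)×(365/366)×...×(316/366)
= 0.025839

P ≈ 0.0258 ≈ 2.58%


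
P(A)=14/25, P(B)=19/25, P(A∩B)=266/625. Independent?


P(A)×P(B) = 266/625
P(A∩B) = 266/625
Equal ✓ → Independent

Yes, independent


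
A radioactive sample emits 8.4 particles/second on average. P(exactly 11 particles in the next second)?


Poisson(λ=8.4): P(X=11) = e^(-λ)×λ^k/k!
= e^(-8.4) × 8.4^11 / 11!
≈ 0.0002248673242 × 14691703216.3 / 39916800 ≈ 0.082764

P(X=11) ≈ 0.082764 ≈ 8.28%


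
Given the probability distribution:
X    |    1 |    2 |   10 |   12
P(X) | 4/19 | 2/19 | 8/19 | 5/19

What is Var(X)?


E[X] = 148/19
E[X²] = 1532/19
Var(X) = E[X²] - (E[X])² = 1532/19 - 21904/361 = 7204/361

Var(X) = 7204/361 ≈ 19.9557


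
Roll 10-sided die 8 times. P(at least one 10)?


P(no 10)^8 = (9/10)^8 = 43046721/100000000
P(≥1) = 1 - 43046721/100000000 = 56953279/100000000

P = 56953279/100000000 ≈ 56.95%


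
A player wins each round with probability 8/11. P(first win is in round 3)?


Geometric: P(X=3) = (1-p)^(k-1)×p = (3/11)^2×8/11 = 72/1331

P(X=3) = 72/1331 ≈ 5.41%


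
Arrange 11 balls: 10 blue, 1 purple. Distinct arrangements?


11!/(10!×1!) = 11

11


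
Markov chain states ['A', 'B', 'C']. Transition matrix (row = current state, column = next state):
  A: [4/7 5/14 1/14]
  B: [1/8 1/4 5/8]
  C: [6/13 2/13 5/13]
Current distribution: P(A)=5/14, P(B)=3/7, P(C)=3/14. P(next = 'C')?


P(next=C) = Σᵢ P(now=i)×P(i→C)
= 5/14×1/14 + 3/7×5/8 + 3/14×5/13
= 5/196 + 15/56 + 15/182 = 1915/5096

P = 1915/5096 ≈ 0.3758


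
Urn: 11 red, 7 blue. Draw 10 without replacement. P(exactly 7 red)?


Hypergeometric: C(11,7)×C(7,3)/C(18,10)
= 330×35/43758 = 175/663

P(X=7) = 175/663 ≈ 26.40%


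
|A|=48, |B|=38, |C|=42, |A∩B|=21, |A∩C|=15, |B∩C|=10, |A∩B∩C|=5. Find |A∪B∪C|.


|A∪B∪C| = 48+38+42-21-15-10+5 = 87

|A∪B∪C| = 87


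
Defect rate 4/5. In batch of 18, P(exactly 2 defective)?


Binomial: P(X=2) = C(18,2)×p^2×(1-p)^16
= 153 × 16/25 × 1/152587890625 = 2448/3814697265625

P(X=2) = 2448/3814697265625 ≈ 0.00%


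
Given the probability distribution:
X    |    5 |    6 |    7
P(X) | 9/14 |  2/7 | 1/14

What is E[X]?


E[X] = Σ x·P(X=x)
= (5)×(9/14) + (6)×(2/7) + (7)×(1/14)
= 38/7

E[X] = 38/7


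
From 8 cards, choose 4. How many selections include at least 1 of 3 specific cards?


Complement: C(8,4) - C(5,4) = 70 - 5 = 65

65


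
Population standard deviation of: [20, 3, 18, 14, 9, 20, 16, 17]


Mean = 117/8
  (20-117/8)²=1849/64
  (3-117/8)²=8649/64
  (18-117/8)²=729/64
  (14-117/8)²=25/64
  (9-117/8)²=2025/64
  (20-117/8)²=1849/64
  (16-117/8)²=121/64
  (17-117/8)²=361/64
Σ(x-μ)² = 1951/8
σ² = (1951/8)/8 = 1951/64

σ = √(1951/64) ≈ 5.5213


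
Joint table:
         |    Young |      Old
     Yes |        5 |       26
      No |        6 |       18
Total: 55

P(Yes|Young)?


P(Yes|Young) = 5/(5+6) = 5/11

P = 5/11 ≈ 45.45%


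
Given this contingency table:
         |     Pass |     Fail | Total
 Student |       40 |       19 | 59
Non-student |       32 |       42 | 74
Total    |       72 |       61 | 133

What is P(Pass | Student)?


P(Pass | Student) = 40/(40+19) = 40/59

P(Pass|Student) = 40/59 ≈ 67.80%


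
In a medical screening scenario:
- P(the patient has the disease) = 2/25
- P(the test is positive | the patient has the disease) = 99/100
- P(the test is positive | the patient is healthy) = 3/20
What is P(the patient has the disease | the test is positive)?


Using Bayes' theorem:
P(A|B) = P(B|A)·P(A) / P(B)

P(the test is positive) = 99/100 × 2/25 + 3/20 × 23/25
= 99/1250 + 69/500 = 543/2500

P(the patient has the disease|the test is positive) = (99/1250) / (543/2500) = 66/181

P(the patient has the disease|the test is positive) = 66/181 ≈ 36.46%


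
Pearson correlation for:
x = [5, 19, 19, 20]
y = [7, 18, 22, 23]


n=4, Σx=63, Σy=70, Σxy=1255, Σx²=1147, Σy²=1386
r = (4×1255 - 63×70)/√((4×1147 - 63²)(4×1386 - 70²))
= 610/√(619×644) = 610/√398636 ≈ 610/631.3763 ≈ 0.9661

r ≈ 0.9661


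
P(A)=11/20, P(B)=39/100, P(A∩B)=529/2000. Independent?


P(A)×P(B) = 429/2000
P(A∩B) = 529/2000
Not equal → NOT independent

No, not independent


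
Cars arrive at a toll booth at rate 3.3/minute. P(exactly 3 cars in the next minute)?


Poisson(λ=3.3): P(X=3) = e^(-λ)×λ^k/k!
= e^(-3.3) × 3.3^3 / 3!
≈ 0.0368831674 × 35.937 / 6 ≈ 0.220912

P(X=3) ≈ 0.220912 ≈ 22.09%


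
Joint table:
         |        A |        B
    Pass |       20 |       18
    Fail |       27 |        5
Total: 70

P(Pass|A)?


P(Pass|A) = 20/(20+27) = 20/47

P = 20/47 ≈ 42.55%


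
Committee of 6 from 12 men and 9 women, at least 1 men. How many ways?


Count by #men:
  1M,5W: C(12,1)×C(9,5)=1512
  2M,4W: C(12,2)×C(9,4)=8316
  3M,3W: C(12,3)×C(9,3)=18480
  4M,2W: C(12,4)×C(9,2)=17820
  5M,1W: C(12,5)×C(9,1)=7128
  6M,0W: C(12,6)×C(9,0)=924
Total = 54180

54180


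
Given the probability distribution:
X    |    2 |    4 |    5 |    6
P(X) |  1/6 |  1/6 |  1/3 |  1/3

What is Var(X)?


E[X] = 14/3
E[X²] = 71/3
Var(X) = E[X²] - (E[X])² = 71/3 - 196/9 = 17/9

Var(X) = 17/9 ≈ 1.8889


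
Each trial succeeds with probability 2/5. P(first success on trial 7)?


Geometric: P(X=7) = (1-p)^(k-1)×p = (3/5)^6×2/5 = 1458/78125

P(X=7) = 1458/78125 ≈ 1.87%


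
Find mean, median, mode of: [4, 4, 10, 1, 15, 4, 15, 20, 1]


Sorted: [1, 1, 4, 4, 4, 10, 15, 15, 20]
Mean = 74/9
Median = 4
Freq: {4: 3, 10: 1, 1: 2, 15: 2, 20: 1}
Mode: [4]

Mean=74/9, Median=4, Mode=4


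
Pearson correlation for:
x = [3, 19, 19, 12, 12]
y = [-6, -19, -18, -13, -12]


n=5, Σx=65, Σy=-68, Σxy=-1021, Σx²=1019, Σy²=1034
r = (5×(-1021) - 65×(-68))/√((5×1019 - 65²)(5×1034 - (-68)²))
= -685/√(870×546) = -685/√475020 ≈ -685/689.2169 ≈ -0.9939

r ≈ -0.9939


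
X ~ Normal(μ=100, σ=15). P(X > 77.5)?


z = (77.5-100)/15 = -1.5
P(X > 77.5) = 1 - P(Z ≤ -1.5) = 1 - 0.0668 = 0.9332

P(X > 77.5) ≈ 0.9332


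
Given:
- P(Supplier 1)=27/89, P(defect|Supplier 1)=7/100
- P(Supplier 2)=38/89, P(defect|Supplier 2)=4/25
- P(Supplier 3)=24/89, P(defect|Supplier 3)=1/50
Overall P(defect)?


P(B) = Σ P(B|Aᵢ)×P(Aᵢ)
  7/100×27/89 = 189/8900
  4/25×38/89 = 152/2225
  1/50×24/89 = 12/2225
Sum = 169/1780

P(defect) = 169/1780 ≈ 9.49%


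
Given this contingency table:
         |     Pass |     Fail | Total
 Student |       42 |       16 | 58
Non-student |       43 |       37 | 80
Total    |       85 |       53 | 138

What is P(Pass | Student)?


P(Pass | Student) = 42/(42+16) = 42/58 = 21/29

P(Pass|Student) = 21/29 ≈ 72.41%


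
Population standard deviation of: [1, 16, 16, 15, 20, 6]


Mean = 74/6 = 37/3
  (1-37/3)²=1156/9
  (16-37/3)²=121/9
  (16-37/3)²=121/9
  (15-37/3)²=64/9
  (20-37/3)²=529/9
  (6-37/3)²=361/9
Σ(x-μ)² = 784/3
σ² = (784/3)/6 = 392/9

σ = √(392/9) ≈ 6.5997


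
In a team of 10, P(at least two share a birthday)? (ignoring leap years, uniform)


P(all different) = Π(365-i)/365 for i=0..9
= 0.883052
P(match) = 1 - 0.883052 = 0.116948

P ≈ 0.1169 ≈ 11.69%


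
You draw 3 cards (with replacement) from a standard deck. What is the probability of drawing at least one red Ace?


P(not a red Ace) = 50/52 = 25/26
P(none in 3 draws) = (25/26)^3 = 15625/17576
P(≥1 red Ace) = 1 - 15625/17576 = 1951/17576

P = 1951/17576 ≈ 11.10%


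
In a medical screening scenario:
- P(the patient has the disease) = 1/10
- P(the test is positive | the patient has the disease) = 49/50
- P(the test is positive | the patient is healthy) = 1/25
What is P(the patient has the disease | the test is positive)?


Using Bayes' theorem:
P(A|B) = P(B|A)·P(A) / P(B)

P(the test is positive) = 49/50 × 1/10 + 1/25 × 9/10
= 49/500 + 9/250 = 67/500

P(the patient has the disease|the test is positive) = (49/500) / (67/500) = 49/67

P(the patient has the disease|the test is positive) = 49/67 ≈ 73.13%


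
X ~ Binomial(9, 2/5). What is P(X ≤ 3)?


P(X ≤ 3) = Σ P(X=i) for i=0..3
P(X=0) = 19683/1953125
P(X=1) = 118098/1953125
P(X=2) = 314928/1953125
P(X=3) = 489888/1953125
Sum = 942597/1953125

P(X ≤ 3) = 942597/1953125 ≈ 48.26%


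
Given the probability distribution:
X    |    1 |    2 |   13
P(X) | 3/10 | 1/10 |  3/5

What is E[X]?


E[X] = Σ x·P(X=x)
= (1)×(3/10) + (2)×(1/10) + (13)×(3/5)
= 83/10

E[X] = 83/10


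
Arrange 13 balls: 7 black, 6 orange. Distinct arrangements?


13!/(7!×6!) = 1716

1716


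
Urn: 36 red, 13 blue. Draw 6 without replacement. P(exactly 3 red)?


Hypergeometric: C(36,3)×C(13,3)/C(49,6)
= 7140×286/13983816 = 1105/7567

P(X=3) = 1105/7567 ≈ 14.60%


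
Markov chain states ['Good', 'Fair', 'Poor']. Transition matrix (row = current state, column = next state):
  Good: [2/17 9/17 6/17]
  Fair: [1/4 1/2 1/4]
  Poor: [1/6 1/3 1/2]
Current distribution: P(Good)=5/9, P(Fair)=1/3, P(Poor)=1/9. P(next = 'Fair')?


P(next=Fair) = Σᵢ P(now=i)×P(i→Fair)
= 5/9×9/17 + 1/3×1/2 + 1/9×1/3
= 5/17 + 1/6 + 1/27 = 457/918

P = 457/918 ≈ 0.4978


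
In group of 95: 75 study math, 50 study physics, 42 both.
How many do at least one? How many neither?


|A∪B| = 75+50-42 = 83
Neither = 95-83 = 12

At least one: 83; Neither: 12


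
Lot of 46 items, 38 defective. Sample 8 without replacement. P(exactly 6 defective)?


Hypergeometric: C(38,6)×C(8,2)/C(46,8)
= 2760681×28/260932815 = 2342396/7907055

P(X=6) = 2342396/7907055 ≈ 29.62%


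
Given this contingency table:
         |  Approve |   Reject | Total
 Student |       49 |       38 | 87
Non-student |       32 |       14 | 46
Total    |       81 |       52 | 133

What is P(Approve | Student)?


P(Approve | Student) = 49/(49+38) = 49/87

P(Approve|Student) = 49/87 ≈ 56.32%


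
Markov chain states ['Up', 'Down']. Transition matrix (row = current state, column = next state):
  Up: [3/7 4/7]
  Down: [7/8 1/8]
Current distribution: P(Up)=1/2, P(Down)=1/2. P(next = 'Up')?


P(next=Up) = Σᵢ P(now=i)×P(i→Up)
= 1/2×3/7 + 1/2×7/8
= 3/14 + 7/16 = 73/112

P = 73/112 ≈ 0.6518


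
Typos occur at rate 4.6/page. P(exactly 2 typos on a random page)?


Poisson(λ=4.6): P(X=2) = e^(-λ)×λ^k/k!
= e^(-4.6) × 4.6^2 / 2!
≈ 0.01005183574 × 21.16 / 2 ≈ 0.106348

P(X=2) ≈ 0.106348 ≈ 10.63%


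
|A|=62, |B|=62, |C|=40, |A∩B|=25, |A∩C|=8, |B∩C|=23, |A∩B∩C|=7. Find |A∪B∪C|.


|A∪B∪C| = 62+62+40-25-8-23+7 = 115

|A∪B∪C| = 115


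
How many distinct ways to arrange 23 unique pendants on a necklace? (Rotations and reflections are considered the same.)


Free circular arrangements: rotations and reflections both identified.
(n-1)!/2 = 22!/2 = 1124000727777607680000/2 = 562000363888803840000

562000363888803840000


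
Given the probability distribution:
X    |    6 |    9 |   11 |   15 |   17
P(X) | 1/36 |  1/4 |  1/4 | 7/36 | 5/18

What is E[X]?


E[X] = Σ x·P(X=x)
= (6)×(1/36) + (9)×(1/4) + (11)×(1/4) + (15)×(7/36) + (17)×(5/18)
= 461/36

E[X] = 461/36


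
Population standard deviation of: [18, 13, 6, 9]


Mean = 46/4 = 23/2
  (18-23/2)²=169/4
  (13-23/2)²=9/4
  (6-23/2)²=121/4
  (9-23/2)²=25/4
Σ(x-μ)² = 81
σ² = 81/4

σ = √(81/4) ≈ 4.5000


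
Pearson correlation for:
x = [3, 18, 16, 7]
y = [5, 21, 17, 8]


n=4, Σx=44, Σy=51, Σxy=721, Σx²=638, Σy²=819
r = (4×721 - 44×51)/√((4×638 - 44²)(4×819 - 51²))
= 640/√(616×675) = 640/√415800 ≈ 640/644.8256 ≈ 0.9925

r ≈ 0.9925


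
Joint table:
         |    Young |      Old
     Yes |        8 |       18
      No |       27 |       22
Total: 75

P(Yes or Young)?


P(Yes∨Young) = P(Yes) + P(Young) - P(Yes∧Young)
= (26 + 35 - 8)/75 = 53/75

P = 53/75 ≈ 70.67%


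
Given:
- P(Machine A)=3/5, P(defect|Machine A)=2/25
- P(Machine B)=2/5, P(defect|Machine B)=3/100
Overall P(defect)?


P(B) = Σ P(B|Aᵢ)×P(Aᵢ)
  2/25×3/5 = 6/125
  3/100×2/5 = 3/250
Sum = 3/50

P(defect) = 3/50 ≈ 6.00%


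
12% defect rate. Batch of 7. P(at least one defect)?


P(all good) = (22/25)^7 = 2494357888/6103515625
P(≥1 defect) = 3609157737/6103515625

P = 3609157737/6103515625 ≈ 59.13%


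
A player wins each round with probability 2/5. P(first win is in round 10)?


Geometric: P(X=10) = (1-p)^(k-1)×p = (3/5)^9×2/5 = 39366/9765625

P(X=10) = 39366/9765625 ≈ 0.40%


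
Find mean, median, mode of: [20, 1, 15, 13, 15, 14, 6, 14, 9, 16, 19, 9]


Sorted: [1, 6, 9, 9, 13, 14, 14, 15, 15, 16, 19, 20]
Mean = 151/12
Median = 14
Freq: {20: 1, 1: 1, 15: 2, 13: 1, 14: 2, 6: 1, 9: 2, 16: 1, 19: 1}
Mode: [9, 14, 15]

Mean=151/12, Median=14, Mode=[9, 14, 15]


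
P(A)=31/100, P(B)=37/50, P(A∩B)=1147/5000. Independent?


P(A)×P(B) = 1147/5000
P(A∩B) = 1147/5000
Equal ✓ → Independent

Yes, independent


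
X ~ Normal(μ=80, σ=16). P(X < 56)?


z = (56-80)/16 = -1.5
P(Z < -1.5) = 0.0668

P(X < 56) ≈ 0.0668


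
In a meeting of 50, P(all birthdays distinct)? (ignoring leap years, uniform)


P(all different) = Π(365-i)/365 for i=0..49
= (365/365)×(364/365)×...×(316/365)
= 0.029626

P ≈ 0.0296 ≈ 2.96%


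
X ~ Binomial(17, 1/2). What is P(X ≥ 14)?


P(X ≥ 14) = Σ P(X=i) for i=14..17
P(X=14) = 85/16384
P(X=15) = 17/16384
P(X=16) = 17/131072
P(X=17) = 1/131072
Sum = 417/65536

P(X ≥ 14) = 417/65536 ≈ 0.64%


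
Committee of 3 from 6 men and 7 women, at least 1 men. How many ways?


Count by #men:
  1M,2W: C(6,1)×C(7,2)=126
  2M,1W: C(6,2)×C(7,1)=105
  3M,0W: C(6,3)×C(7,0)=20
Total = 251

251


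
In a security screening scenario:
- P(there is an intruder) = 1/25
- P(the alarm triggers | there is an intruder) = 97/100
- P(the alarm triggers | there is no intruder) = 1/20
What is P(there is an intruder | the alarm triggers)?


Using Bayes' theorem:
P(A|B) = P(B|A)·P(A) / P(B)

P(the alarm triggers) = 97/100 × 1/25 + 1/20 × 24/25
= 97/2500 + 6/125 = 217/2500

P(there is an intruder|the alarm triggers) = (97/2500) / (217/2500) = 97/217

P(there is an intruder|the alarm triggers) = 97/217 ≈ 44.70%


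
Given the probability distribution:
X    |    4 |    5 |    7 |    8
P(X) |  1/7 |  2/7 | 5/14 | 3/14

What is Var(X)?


E[X] = 87/14
E[X²] = 569/14
Var(X) = E[X²] - (E[X])² = 569/14 - 7569/196 = 397/196

Var(X) = 397/196 ≈ 2.0255


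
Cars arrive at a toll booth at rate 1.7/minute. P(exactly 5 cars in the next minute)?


Poisson(λ=1.7): P(X=5) = e^(-λ)×λ^k/k!
= e^(-1.7) × 1.7^5 / 5!
≈ 0.1826835241 × 14.19857 / 120 ≈ 0.021615

P(X=5) ≈ 0.021615 ≈ 2.16%


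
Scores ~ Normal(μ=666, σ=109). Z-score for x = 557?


z = (x - μ)/σ = (557 - 666)/109 = -1.0

z = -1.0


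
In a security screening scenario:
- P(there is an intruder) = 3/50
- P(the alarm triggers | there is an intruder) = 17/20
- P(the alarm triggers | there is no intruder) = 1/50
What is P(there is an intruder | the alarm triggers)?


Using Bayes' theorem:
P(A|B) = P(B|A)·P(A) / P(B)

P(the alarm triggers) = 17/20 × 3/50 + 1/50 × 47/50
= 51/1000 + 47/2500 = 349/5000

P(there is an intruder|the alarm triggers) = (51/1000) / (349/5000) = 255/349

P(there is an intruder|the alarm triggers) = 255/349 ≈ 73.07%


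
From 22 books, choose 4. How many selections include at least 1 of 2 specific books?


Complement: C(22,4) - C(20,4) = 7315 - 4845 = 2470

2470


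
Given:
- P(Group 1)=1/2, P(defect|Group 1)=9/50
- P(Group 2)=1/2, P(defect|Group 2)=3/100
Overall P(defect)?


P(B) = Σ P(B|Aᵢ)×P(Aᵢ)
  9/50×1/2 = 9/100
  3/100×1/2 = 3/200
Sum = 21/200

P(defect) = 21/200 ≈ 10.50%


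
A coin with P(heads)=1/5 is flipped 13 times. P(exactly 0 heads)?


Binomial: P(X=0) = C(13,0)×p^0×(1-p)^13
= 1 × 1 × 67108864/1220703125 = 67108864/1220703125

P(X=0) = 67108864/1220703125 ≈ 5.50%


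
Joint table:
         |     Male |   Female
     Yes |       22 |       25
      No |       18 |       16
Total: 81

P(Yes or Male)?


P(Yes∨Male) = P(Yes) + P(Male) - P(Yes∧Male)
= (47 + 40 - 22)/81 = 65/81

P = 65/81 ≈ 80.25%


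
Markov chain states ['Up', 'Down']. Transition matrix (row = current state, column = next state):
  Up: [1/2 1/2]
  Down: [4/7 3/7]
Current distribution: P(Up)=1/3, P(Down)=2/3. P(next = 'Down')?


P(next=Down) = Σᵢ P(now=i)×P(i→Down)
= 1/3×1/2 + 2/3×3/7
= 1/6 + 2/7 = 19/42

P = 19/42 ≈ 0.4524


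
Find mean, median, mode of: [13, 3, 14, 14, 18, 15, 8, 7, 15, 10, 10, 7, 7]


Sorted: [3, 7, 7, 7, 8, 10, 10, 13, 14, 14, 15, 15, 18]
Mean = 141/13
Median = 10
Freq: {13: 1, 3: 1, 14: 2, 18: 1, 15: 2, 8: 1, 7: 3, 10: 2}
Mode: [7]

Mean=141/13, Median=10, Mode=7


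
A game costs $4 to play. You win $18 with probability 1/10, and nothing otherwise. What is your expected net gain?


E[gain] = (18-4)×1/10 + (-4)×9/10
= 7/5 - 18/5 = -11/5

Expected net gain = $-11/5 ≈ $-2.20


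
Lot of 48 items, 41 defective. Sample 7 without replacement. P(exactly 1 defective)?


Hypergeometric: C(41,1)×C(7,6)/C(48,7)
= 41×7/73629072 = 287/73629072

P(X=1) = 287/73629072 ≈ 0.00%


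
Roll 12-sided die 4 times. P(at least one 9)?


P(no 9)^4 = (11/12)^4 = 14641/20736
P(≥1) = 1 - 14641/20736 = 6095/20736

P = 6095/20736 ≈ 29.39%


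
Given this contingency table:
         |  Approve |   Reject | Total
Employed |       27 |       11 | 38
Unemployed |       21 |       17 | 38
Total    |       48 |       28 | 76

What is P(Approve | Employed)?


P(Approve | Employed) = 27/(27+11) = 27/38

P(Approve|Employed) = 27/38 ≈ 71.05%


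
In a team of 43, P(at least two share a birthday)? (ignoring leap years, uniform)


P(all different) = Π(365-i)/365 for i=0..42
= 0.076077
P(match) = 1 - 0.076077 = 0.923923

P ≈ 0.9239 ≈ 92.39%


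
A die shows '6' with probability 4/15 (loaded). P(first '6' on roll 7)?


Geometric: P(X=7) = (1-p)^(k-1)×p = (11/15)^6×4/15 = 7086244/170859375

P(X=7) = 7086244/170859375 ≈ 4.15%


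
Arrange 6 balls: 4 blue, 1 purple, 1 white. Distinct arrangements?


6!/(4!×1!×1!) = 30

30


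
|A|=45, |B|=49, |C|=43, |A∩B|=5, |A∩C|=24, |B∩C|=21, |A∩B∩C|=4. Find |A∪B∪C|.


|A∪B∪C| = 45+49+43-5-24-21+4 = 91

|A∪B∪C| = 91


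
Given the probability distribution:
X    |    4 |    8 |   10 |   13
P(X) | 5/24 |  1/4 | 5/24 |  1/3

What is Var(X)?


E[X] = 37/4
E[X²] = 193/2
Var(X) = E[X²] - (E[X])² = 193/2 - 1369/16 = 175/16

Var(X) = 175/16 ≈ 10.9375


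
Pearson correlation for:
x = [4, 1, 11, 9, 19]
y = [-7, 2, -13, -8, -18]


n=5, Σx=44, Σy=-44, Σxy=-583, Σx²=580, Σy²=610
r = (5×(-583) - 44×(-44))/√((5×580 - 44²)(5×610 - (-44)²))
= -979/√(964×1114) = -979/√1073896 ≈ -979/1036.2895 ≈ -0.9447

r ≈ -0.9447


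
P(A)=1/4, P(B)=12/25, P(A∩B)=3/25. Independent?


P(A)×P(B) = 3/25
P(A∩B) = 3/25
Equal ✓ → Independent

Yes, independent


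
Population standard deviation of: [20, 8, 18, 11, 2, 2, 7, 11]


Mean = 79/8
  (20-79/8)²=6561/64
  (8-79/8)²=225/64
  (18-79/8)²=4225/64
  (11-79/8)²=81/64
  (2-79/8)²=3969/64
  (2-79/8)²=3969/64
  (7-79/8)²=529/64
  (11-79/8)²=81/64
Σ(x-μ)² = 2455/8
σ² = (2455/8)/8 = 2455/64

σ = √(2455/64) ≈ 6.1935


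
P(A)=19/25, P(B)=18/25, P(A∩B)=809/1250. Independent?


P(A)×P(B) = 342/625
P(A∩B) = 809/1250
Not equal → NOT independent

No, not independent


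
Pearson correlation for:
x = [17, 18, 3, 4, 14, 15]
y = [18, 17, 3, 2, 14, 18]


n=6, Σx=71, Σy=72, Σxy=1095, Σx²=1059, Σy²=1146
r = (6×1095 - 71×72)/√((6×1059 - 71²)(6×1146 - 72²))
= 1458/√(1313×1692) = 1458/√2221596 ≈ 1458/1490.5019 ≈ 0.9782

r ≈ 0.9782


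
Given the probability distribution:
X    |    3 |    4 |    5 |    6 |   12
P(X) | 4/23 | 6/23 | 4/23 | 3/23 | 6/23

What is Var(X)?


E[X] = 146/23
E[X²] = 1204/23
Var(X) = E[X²] - (E[X])² = 1204/23 - 21316/529 = 6376/529

Var(X) = 6376/529 ≈ 12.0529


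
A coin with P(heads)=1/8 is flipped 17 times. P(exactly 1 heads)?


Binomial: P(X=1) = C(17,1)×p^1×(1-p)^16
= 17 × 1/8 × 33232930569601/281474976710656 = 564959819683217/2251799813685248

P(X=1) = 564959819683217/2251799813685248 ≈ 25.09%


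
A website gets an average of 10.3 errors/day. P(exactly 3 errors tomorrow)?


Poisson(λ=10.3): P(X=3) = e^(-λ)×λ^k/k!
= e^(-10.3) × 10.3^3 / 3!
≈ 3.363309519e-05 × 1092.727 / 6 ≈ 0.006125

P(X=3) ≈ 0.006125 ≈ 0.61%


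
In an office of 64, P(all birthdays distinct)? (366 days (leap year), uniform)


P(all different) = Π(366-i)/366 for i=0..63
= (366/366)×(365/366)×...×(303/366)
= 0.002858

P ≈ 0.0029 ≈ 0.29%


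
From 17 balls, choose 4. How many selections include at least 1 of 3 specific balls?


Complement: C(17,4) - C(14,4) = 2380 - 1001 = 1379

1379


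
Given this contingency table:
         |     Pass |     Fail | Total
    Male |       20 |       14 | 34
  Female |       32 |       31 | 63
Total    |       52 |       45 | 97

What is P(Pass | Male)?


P(Pass | Male) = 20/(20+14) = 20/34 = 10/17

P(Pass|Male) = 10/17 ≈ 58.82%


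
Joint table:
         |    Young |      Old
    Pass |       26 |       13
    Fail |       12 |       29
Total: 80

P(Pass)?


P(Pass) = (26+13)/80 = 39/80

P(Pass) = 39/80 ≈ 48.75%


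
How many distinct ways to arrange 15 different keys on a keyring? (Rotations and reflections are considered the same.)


Free circular arrangements: rotations and reflections both identified.
(n-1)!/2 = 14!/2 = 87178291200/2 = 43589145600

43589145600


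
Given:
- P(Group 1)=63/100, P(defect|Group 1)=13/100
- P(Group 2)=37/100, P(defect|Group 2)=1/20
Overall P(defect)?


P(B) = Σ P(B|Aᵢ)×P(Aᵢ)
  13/100×63/100 = 819/10000
  1/20×37/100 = 37/2000
Sum = 251/2500

P(defect) = 251/2500 ≈ 10.04%


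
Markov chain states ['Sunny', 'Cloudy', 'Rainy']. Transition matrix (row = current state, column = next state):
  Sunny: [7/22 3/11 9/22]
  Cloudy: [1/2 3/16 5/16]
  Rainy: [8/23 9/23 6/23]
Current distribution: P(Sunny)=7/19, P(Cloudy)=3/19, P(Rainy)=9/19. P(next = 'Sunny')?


P(next=Sunny) = Σᵢ P(now=i)×P(i→Sunny)
= 7/19×7/22 + 3/19×1/2 + 9/19×8/23
= 49/418 + 3/38 + 72/437 = 1735/4807

P = 1735/4807 ≈ 0.3609


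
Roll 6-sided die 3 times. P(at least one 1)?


P(no 1)^3 = (5/6)^3 = 125/216
P(≥1) = 1 - 125/216 = 91/216

P = 91/216 ≈ 42.13%


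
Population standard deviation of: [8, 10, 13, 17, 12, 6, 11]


Mean = 77/7 = 11
  (8-11)²=9
  (10-11)²=1
  (13-11)²=4
  (17-11)²=36
  (12-11)²=1
  (6-11)²=25
  (11-11)²=0
Σ(x-μ)² = 76
σ² = 76/7

σ = √(76/7) ≈ 3.2950


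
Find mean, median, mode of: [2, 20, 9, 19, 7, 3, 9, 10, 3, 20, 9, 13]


Sorted: [2, 3, 3, 7, 9, 9, 9, 10, 13, 19, 20, 20]
Mean = 124/12 = 31/3
Median = 9
Freq: {2: 1, 20: 2, 9: 3, 19: 1, 7: 1, 3: 2, 10: 1, 13: 1}
Mode: [9]

Mean=31/3, Median=9, Mode=9


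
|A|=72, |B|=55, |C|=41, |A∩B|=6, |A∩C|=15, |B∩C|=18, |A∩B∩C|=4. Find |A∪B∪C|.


|A∪B∪C| = 72+55+41-6-15-18+4 = 133

|A∪B∪C| = 133


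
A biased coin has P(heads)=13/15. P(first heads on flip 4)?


Geometric: P(X=4) = (1-p)^(k-1)×p = (2/15)^3×13/15 = 104/50625

P(X=4) = 104/50625 ≈ 0.21%


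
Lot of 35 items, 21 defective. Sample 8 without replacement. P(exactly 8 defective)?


Hypergeometric: C(21,8)×C(14,0)/C(35,8)
= 203490×1/23535820 = 171/19778

P(X=8) = 171/19778 ≈ 0.86%


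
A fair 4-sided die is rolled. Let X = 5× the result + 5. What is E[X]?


E[die] = (1+4)/2 = 5/2
E[X] = 5×5/2 + 5 = 35/2

E[X] = 35/2


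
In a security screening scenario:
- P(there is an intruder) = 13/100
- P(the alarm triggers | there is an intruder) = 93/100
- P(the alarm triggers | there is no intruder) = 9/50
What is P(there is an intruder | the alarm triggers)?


Using Bayes' theorem:
P(A|B) = P(B|A)·P(A) / P(B)

P(the alarm triggers) = 93/100 × 13/100 + 9/50 × 87/100
= 1209/10000 + 783/5000 = 111/400

P(there is an intruder|the alarm triggers) = (1209/10000) / (111/400) = 403/925

P(there is an intruder|the alarm triggers) = 403/925 ≈ 43.57%


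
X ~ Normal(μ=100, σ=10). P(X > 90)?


z = (90-100)/10 = -1.0
P(X > 90) = 1 - P(Z ≤ -1.0) = 1 - 0.1587 = 0.8413

P(X > 90) ≈ 0.8413


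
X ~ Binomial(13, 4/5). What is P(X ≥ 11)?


P(X ≥ 11) = Σ P(X=i) for i=11..13
P(X=11) = 327155712/1220703125
P(X=12) = 218103808/1220703125
P(X=13) = 67108864/1220703125
Sum = 612368384/1220703125

P(X ≥ 11) = 612368384/1220703125 ≈ 50.17%


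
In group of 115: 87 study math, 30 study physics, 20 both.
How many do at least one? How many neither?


|A∪B| = 87+30-20 = 97
Neither = 115-97 = 18

At least one: 97; Neither: 18


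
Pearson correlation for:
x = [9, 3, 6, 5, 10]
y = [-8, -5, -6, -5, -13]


n=5, Σx=33, Σy=-37, Σxy=-278, Σx²=251, Σy²=319
r = (5×(-278) - 33×(-37))/√((5×251 - 33²)(5×319 - (-37)²))
= -169/√(166×226) = -169/√37516 ≈ -169/193.6905 ≈ -0.8725

r ≈ -0.8725


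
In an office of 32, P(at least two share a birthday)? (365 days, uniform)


P(all different) = Π(365-i)/365 for i=0..31
= 0.246652
P(match) = 1 - 0.246652 = 0.753348

P ≈ 0.7533 ≈ 75.33%


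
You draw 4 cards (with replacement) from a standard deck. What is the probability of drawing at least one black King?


P(not a black King) = 50/52 = 25/26
P(none in 4 draws) = (25/26)^4 = 390625/456976
P(≥1 black King) = 1 - 390625/456976 = 66351/456976

P = 66351/456976 ≈ 14.52%


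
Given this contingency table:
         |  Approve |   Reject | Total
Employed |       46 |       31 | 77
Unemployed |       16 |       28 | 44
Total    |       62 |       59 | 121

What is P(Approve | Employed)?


P(Approve | Employed) = 46/(46+31) = 46/77

P(Approve|Employed) = 46/77 ≈ 59.74%


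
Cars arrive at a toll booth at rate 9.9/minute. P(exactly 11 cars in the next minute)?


Poisson(λ=9.9): P(X=11) = e^(-λ)×λ^k/k!
= e^(-9.9) × 9.9^11 / 11!
≈ 5.017468206e-05 × 89533825425.9 / 39916800 ≈ 0.112542

P(X=11) ≈ 0.112542 ≈ 11.25%


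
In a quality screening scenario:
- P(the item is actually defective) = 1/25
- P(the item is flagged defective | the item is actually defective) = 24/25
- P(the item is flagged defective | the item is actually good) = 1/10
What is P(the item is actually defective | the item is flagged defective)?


Using Bayes' theorem:
P(A|B) = P(B|A)·P(A) / P(B)

P(the item is flagged defective) = 24/25 × 1/25 + 1/10 × 24/25
= 24/625 + 12/125 = 84/625

P(the item is actually defective|the item is flagged defective) = (24/625) / (84/625) = 2/7

P(the item is actually defective|the item is flagged defective) = 2/7 ≈ 28.57%


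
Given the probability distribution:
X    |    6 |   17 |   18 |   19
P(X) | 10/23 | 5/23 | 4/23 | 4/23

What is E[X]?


E[X] = Σ x·P(X=x)
= (6)×(10/23) + (17)×(5/23) + (18)×(4/23) + (19)×(4/23)
= 293/23

E[X] = 293/23


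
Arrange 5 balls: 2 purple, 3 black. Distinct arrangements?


5!/(2!×3!) = 10

10


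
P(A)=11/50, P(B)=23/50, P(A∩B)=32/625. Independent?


P(A)×P(B) = 253/2500
P(A∩B) = 32/625
Not equal → NOT independent

No, not independent


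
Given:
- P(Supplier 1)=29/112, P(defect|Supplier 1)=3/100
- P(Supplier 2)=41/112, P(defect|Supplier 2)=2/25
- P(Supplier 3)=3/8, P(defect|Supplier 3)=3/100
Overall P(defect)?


P(B) = Σ P(B|Aᵢ)×P(Aᵢ)
  3/100×29/112 = 87/11200
  2/25×41/112 = 41/1400
  3/100×3/8 = 9/800
Sum = 541/11200

P(defect) = 541/11200 ≈ 4.83%


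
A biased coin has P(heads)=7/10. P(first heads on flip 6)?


Geometric: P(X=6) = (1-p)^(k-1)×p = (3/10)^5×7/10 = 1701/1000000

P(X=6) = 1701/1000000 ≈ 0.17%


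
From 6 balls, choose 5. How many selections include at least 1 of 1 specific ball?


Complement: C(6,5) - C(5,5) = 6 - 1 = 5

5


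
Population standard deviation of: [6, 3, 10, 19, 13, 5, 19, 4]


Mean = 79/8
  (6-79/8)²=961/64
  (3-79/8)²=3025/64
  (10-79/8)²=1/64
  (19-79/8)²=5329/64
  (13-79/8)²=625/64
  (5-79/8)²=1521/64
  (19-79/8)²=5329/64
  (4-79/8)²=2209/64
Σ(x-μ)² = 2375/8
σ² = (2375/8)/8 = 2375/64

σ = √(2375/64) ≈ 6.0917


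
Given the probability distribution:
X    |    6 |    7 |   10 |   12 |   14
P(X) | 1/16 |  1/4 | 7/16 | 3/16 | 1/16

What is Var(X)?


E[X] = 77/8
E[X²] = 195/2
Var(X) = E[X²] - (E[X])² = 195/2 - 5929/64 = 311/64

Var(X) = 311/64 ≈ 4.8594


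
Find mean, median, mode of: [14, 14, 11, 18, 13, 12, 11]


Sorted: [11, 11, 12, 13, 14, 14, 18]
Mean = 93/7
Median = 13
Freq: {14: 2, 11: 2, 18: 1, 13: 1, 12: 1}
Mode: [11, 14]

Mean=93/7, Median=13, Mode=[11, 14]


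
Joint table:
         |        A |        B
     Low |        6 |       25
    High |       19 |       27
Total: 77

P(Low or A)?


P(Low∨A) = P(Low) + P(A) - P(Low∧A)
= (31 + 25 - 6)/77 = 50/77

P = 50/77 ≈ 64.94%


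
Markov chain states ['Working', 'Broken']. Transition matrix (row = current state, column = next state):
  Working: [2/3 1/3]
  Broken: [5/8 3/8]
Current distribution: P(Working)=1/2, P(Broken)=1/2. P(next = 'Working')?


P(next=Working) = Σᵢ P(now=i)×P(i→Working)
= 1/2×2/3 + 1/2×5/8
= 1/3 + 5/16 = 31/48

P = 31/48 ≈ 0.6458


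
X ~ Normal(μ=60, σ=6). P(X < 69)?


z = (69-60)/6 = 1.5
P(Z < 1.5) = 0.9332

P(X < 69) ≈ 0.9332


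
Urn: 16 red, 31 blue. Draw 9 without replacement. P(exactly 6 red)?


Hypergeometric: C(16,6)×C(31,3)/C(47,9)
= 8008×4495/1362649145 = 50344/1905803

P(X=6) = 50344/1905803 ≈ 2.64%


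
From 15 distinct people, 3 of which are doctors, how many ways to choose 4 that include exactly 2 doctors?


Choose 2 of the 3 doctors and 2 of the other 12 people:
C(3,2)×C(12,2) = 3×66 = 198

198


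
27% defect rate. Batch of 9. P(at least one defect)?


P(all good) = (73/100)^9 = 58871586708267913/1000000000000000000
P(≥1 defect) = 941128413291732087/1000000000000000000

P = 941128413291732087/1000000000000000000 ≈ 94.11%


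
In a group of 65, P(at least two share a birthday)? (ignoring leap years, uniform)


P(all different) = Π(365-i)/365 for i=0..64
= 0.002317
P(match) = 1 - 0.002317 = 0.997683

P ≈ 0.9977 ≈ 99.77%


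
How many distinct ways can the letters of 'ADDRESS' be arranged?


Letters: 7, freq: {'A': 1, 'D': 2, 'R': 1, 'E': 1, 'S': 2}
7!/(1!×2!×1!×1!×2!) = 5040/4 = 1260

1260


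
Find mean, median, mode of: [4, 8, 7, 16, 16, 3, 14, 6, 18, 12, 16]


Sorted: [3, 4, 6, 7, 8, 12, 14, 16, 16, 16, 18]
Mean = 120/11
Median = 12
Freq: {4: 1, 8: 1, 7: 1, 16: 3, 3: 1, 14: 1, 6: 1, 18: 1, 12: 1}
Mode: [16]

Mean=120/11, Median=12, Mode=16


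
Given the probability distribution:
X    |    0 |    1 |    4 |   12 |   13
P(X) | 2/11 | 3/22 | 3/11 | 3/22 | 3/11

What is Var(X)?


E[X] = 141/22
E[X²] = 1545/22
Var(X) = E[X²] - (E[X])² = 1545/22 - 19881/484 = 14109/484

Var(X) = 14109/484 ≈ 29.1508


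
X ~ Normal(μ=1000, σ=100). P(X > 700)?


z = (700-1000)/100 = -3.0
P(X > 700) = 1 - P(Z ≤ -3.0) = 1 - 0.0013 = 0.9987

P(X > 700) ≈ 0.9987


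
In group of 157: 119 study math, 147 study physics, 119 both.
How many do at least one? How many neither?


|A∪B| = 119+147-119 = 147
Neither = 157-147 = 10

At least one: 147; Neither: 10


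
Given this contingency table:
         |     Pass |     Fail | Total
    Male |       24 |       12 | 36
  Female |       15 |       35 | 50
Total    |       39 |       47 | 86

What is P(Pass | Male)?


P(Pass | Male) = 24/(24+12) = 24/36 = 2/3

P(Pass|Male) = 2/3 ≈ 66.67%


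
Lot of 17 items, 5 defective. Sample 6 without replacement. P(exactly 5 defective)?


Hypergeometric: C(5,5)×C(12,1)/C(17,6)
= 1×12/12376 = 3/3094

P(X=5) = 3/3094 ≈ 0.10%


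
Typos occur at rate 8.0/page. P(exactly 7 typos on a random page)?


Poisson(λ=8.0): P(X=7) = e^(-λ)×λ^k/k!
= e^(-8.0) × 8.0^7 / 7!
≈ 0.0003354626279 × 2097152 / 5040 ≈ 0.139587

P(X=7) ≈ 0.139587 ≈ 13.96%


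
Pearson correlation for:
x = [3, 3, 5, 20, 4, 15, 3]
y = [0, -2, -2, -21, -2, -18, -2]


n=7, Σx=53, Σy=-47, Σxy=-720, Σx²=693, Σy²=781
r = (7×(-720) - 53×(-47))/√((7×693 - 53²)(7×781 - (-47)²))
= -2549/√(2042×3258) = -2549/√6652836 ≈ -2549/2579.3092 ≈ -0.9882

r ≈ -0.9882


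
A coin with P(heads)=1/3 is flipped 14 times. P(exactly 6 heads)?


Binomial: P(X=6) = C(14,6)×p^6×(1-p)^8
= 3003 × 1/729 × 256/6561 = 256256/1594323

P(X=6) = 256256/1594323 ≈ 16.07%


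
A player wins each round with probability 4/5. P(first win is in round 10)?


Geometric: P(X=10) = (1-p)^(k-1)×p = (1/5)^9×4/5 = 4/9765625

P(X=10) = 4/9765625 ≈ 0.00%


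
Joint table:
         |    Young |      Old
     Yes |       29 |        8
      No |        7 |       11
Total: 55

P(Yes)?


P(Yes) = (29+8)/55 = 37/55

P(Yes) = 37/55 ≈ 67.27%


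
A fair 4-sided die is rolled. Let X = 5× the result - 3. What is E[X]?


E[die] = (1+4)/2 = 5/2
E[X] = 5×5/2 - 3 = 19/2

E[X] = 19/2


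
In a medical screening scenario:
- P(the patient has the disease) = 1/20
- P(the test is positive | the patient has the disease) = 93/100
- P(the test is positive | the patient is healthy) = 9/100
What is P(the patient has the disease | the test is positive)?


Using Bayes' theorem:
P(A|B) = P(B|A)·P(A) / P(B)

P(the test is positive) = 93/100 × 1/20 + 9/100 × 19/20
= 93/2000 + 171/2000 = 33/250

P(the patient has the disease|the test is positive) = (93/2000) / (33/250) = 31/88

P(the patient has the disease|the test is positive) = 31/88 ≈ 35.23%


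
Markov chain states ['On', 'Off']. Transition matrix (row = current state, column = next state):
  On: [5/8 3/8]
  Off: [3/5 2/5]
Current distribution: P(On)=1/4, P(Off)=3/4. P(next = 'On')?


P(next=On) = Σᵢ P(now=i)×P(i→On)
= 1/4×5/8 + 3/4×3/5
= 5/32 + 9/20 = 97/160

P = 97/160 ≈ 0.6062


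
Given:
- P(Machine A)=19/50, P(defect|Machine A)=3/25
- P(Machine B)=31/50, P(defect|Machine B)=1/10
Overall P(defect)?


P(B) = Σ P(B|Aᵢ)×P(Aᵢ)
  3/25×19/50 = 57/1250
  1/10×31/50 = 31/500
Sum = 269/2500

P(defect) = 269/2500 ≈ 10.76%


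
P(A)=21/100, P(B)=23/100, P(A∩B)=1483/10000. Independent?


P(A)×P(B) = 483/10000
P(A∩B) = 1483/10000
Not equal → NOT independent

No, not independent


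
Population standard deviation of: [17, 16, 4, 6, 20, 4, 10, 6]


Mean = 83/8
  (17-83/8)²=2809/64
  (16-83/8)²=2025/64
  (4-83/8)²=2601/64
  (6-83/8)²=1225/64
  (20-83/8)²=5929/64
  (4-83/8)²=2601/64
  (10-83/8)²=9/64
  (6-83/8)²=1225/64
Σ(x-μ)² = 2303/8
σ² = (2303/8)/8 = 2303/64

σ = √(2303/64) ≈ 5.9987


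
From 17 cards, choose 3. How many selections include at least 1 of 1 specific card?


Complement: C(17,3) - C(16,3) = 680 - 560 = 120

120


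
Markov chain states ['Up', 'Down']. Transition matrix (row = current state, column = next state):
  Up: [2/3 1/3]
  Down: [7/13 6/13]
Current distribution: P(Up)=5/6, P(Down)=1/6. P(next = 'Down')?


P(next=Down) = Σᵢ P(now=i)×P(i→Down)
= 5/6×1/3 + 1/6×6/13
= 5/18 + 1/13 = 83/234

P = 83/234 ≈ 0.3547


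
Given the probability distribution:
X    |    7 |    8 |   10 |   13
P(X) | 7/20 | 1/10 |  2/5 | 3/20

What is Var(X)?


E[X] = 46/5
E[X²] = 889/10
Var(X) = E[X²] - (E[X])² = 889/10 - 2116/25 = 213/50

Var(X) = 213/50 ≈ 4.2600


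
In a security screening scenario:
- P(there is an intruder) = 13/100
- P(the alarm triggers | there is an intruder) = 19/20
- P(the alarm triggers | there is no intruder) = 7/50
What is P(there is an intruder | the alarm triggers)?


Using Bayes' theorem:
P(A|B) = P(B|A)·P(A) / P(B)

P(the alarm triggers) = 19/20 × 13/100 + 7/50 × 87/100
= 247/2000 + 609/5000 = 2453/10000

P(there is an intruder|the alarm triggers) = (247/2000) / (2453/10000) = 1235/2453

P(there is an intruder|the alarm triggers) = 1235/2453 ≈ 50.35%


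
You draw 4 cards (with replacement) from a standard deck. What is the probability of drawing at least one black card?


P(not a black card) = 26/52 = 1/2
P(none in 4 draws) = (1/2)^4 = 1/16
P(≥1 black card) = 1 - 1/16 = 15/16

P = 15/16 ≈ 93.75%


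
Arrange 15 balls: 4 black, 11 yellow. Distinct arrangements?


15!/(4!×11!) = 1365

1365


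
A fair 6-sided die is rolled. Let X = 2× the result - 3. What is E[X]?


E[die] = (1+6)/2 = 7/2
E[X] = 2×7/2 - 3 = 4

E[X] = 4


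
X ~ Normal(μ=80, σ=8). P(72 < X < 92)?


z₁=(72-80)/8=-1.0, z₂=(92-80)/8=1.5
P = Φ(1.5) - Φ(-1.0) = 0.933193 - 0.158655 = 0.774538 ≈ 0.7745

P(72 < X < 92) ≈ 0.7745


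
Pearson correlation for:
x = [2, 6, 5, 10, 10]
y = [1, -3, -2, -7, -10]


n=5, Σx=33, Σy=-21, Σxy=-196, Σx²=265, Σy²=163
r = (5×(-196) - 33×(-21))/√((5×265 - 33²)(5×163 - (-21)²))
= -287/√(236×374) = -287/√88264 ≈ -287/297.0926 ≈ -0.9660

r ≈ -0.9660


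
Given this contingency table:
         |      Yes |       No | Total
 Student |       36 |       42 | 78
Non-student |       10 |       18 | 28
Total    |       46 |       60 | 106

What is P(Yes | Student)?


P(Yes | Student) = 36/(36+42) = 36/78 = 6/13

P(Yes|Student) = 6/13 ≈ 46.15%


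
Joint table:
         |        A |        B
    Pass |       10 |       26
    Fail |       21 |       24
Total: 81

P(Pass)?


P(Pass) = (10+26)/81 = 36/81 = 4/9

P(Pass) = 4/9 ≈ 44.44%


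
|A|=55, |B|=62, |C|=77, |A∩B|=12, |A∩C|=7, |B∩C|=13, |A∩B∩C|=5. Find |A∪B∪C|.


|A∪B∪C| = 55+62+77-12-7-13+5 = 167

|A∪B∪C| = 167


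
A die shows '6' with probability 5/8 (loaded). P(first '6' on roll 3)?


Geometric: P(X=3) = (1-p)^(k-1)×p = (3/8)^2×5/8 = 45/512

P(X=3) = 45/512 ≈ 8.79%


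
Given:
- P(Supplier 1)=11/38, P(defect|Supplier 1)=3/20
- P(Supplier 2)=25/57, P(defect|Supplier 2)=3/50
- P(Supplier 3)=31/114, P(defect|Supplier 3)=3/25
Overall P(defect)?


P(B) = Σ P(B|Aᵢ)×P(Aᵢ)
  3/20×11/38 = 33/760
  3/50×25/57 = 1/38
  3/25×31/114 = 31/950
Sum = 389/3800

P(defect) = 389/3800 ≈ 10.24%


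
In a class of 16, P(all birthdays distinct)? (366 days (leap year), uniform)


P(all different) = Π(366-i)/366 for i=0..15
= (366/366)×(365/366)×...×(351/366)
= 0.717059

P ≈ 0.7171 ≈ 71.71%


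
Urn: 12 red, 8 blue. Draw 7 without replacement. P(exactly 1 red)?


Hypergeometric: C(12,1)×C(8,6)/C(20,7)
= 12×28/77520 = 7/1615

P(X=1) = 7/1615 ≈ 0.43%


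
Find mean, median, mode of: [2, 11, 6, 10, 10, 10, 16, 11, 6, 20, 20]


Sorted: [2, 6, 6, 10, 10, 10, 11, 11, 16, 20, 20]
Mean = 122/11
Median = 10
Freq: {2: 1, 11: 2, 6: 2, 10: 3, 16: 1, 20: 2}
Mode: [10]

Mean=122/11, Median=10, Mode=10
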